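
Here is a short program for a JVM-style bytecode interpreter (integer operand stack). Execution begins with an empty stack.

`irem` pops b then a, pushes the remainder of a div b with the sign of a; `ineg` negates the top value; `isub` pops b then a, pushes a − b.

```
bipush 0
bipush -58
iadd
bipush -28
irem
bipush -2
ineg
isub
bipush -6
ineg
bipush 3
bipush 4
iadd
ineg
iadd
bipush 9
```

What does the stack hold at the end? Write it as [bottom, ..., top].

[-4, -1, 9]

bipush 0   -> 0
bipush -58 -> 0 -58
iadd       -> -58
bipush -28 -> -58 -28
irem       -> -2
bipush -2  -> -2 -2
ineg       -> -2 2
isub       -> -4
bipush -6  -> -4 -6
ineg       -> -4 6
bipush 3   -> -4 6 3
bipush 4   -> -4 6 3 4
iadd       -> -4 6 7
ineg       -> -4 6 -7
iadd       -> -4 -1
bipush 9   -> -4 -1 9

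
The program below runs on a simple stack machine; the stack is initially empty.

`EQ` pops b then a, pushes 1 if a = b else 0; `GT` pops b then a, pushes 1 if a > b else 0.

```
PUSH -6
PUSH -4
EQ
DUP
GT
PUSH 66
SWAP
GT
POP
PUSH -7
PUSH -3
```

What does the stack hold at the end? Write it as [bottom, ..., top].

PUSH -6 : -6
PUSH -4 : -6 -4
EQ      : 0
DUP     : 0 0
GT      : 0
PUSH 66 : 0 66
SWAP    : 66 0
GT      : 1
POP     : (empty)
PUSH -7 : -7
PUSH -3 : -7 -3

[-7, -3]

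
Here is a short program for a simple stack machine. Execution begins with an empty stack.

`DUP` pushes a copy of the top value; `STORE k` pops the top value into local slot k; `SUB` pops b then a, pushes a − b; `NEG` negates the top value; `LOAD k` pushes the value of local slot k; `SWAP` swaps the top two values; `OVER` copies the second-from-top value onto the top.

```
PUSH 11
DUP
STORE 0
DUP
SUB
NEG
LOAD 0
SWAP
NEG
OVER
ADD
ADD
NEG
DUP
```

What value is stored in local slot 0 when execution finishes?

11

PUSH 11 -> 11
DUP     -> 11 11
STORE 0 -> 11
DUP     -> 11 11
SUB     -> 0
NEG     -> 0
LOAD 0  -> 0 11
SWAP    -> 11 0
NEG     -> 11 0
OVER    -> 11 0 11
ADD     -> 11 11
ADD     -> 22
NEG     -> -22
DUP     -> -22 -22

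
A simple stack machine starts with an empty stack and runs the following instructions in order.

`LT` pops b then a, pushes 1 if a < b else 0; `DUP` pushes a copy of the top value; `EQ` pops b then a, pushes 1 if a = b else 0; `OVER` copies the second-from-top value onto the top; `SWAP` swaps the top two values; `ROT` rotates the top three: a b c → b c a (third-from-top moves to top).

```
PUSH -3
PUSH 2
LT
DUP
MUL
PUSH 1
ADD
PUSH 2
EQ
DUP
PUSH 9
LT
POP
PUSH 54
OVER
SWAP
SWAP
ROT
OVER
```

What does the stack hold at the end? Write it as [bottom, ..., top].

PUSH -3  [-3]
PUSH 2   [-3, 2]
LT       [1]
DUP      [1, 1]
MUL      [1]
PUSH 1   [1, 1]
ADD      [2]
PUSH 2   [2, 2]
EQ       [1]
DUP      [1, 1]
PUSH 9   [1, 1, 9]
LT       [1, 1]
POP      [1]
PUSH 54  [1, 54]
OVER     [1, 54, 1]
SWAP     [1, 1, 54]
SWAP     [1, 54, 1]
ROT      [54, 1, 1]
OVER     [54, 1, 1, 1]

[54, 1, 1, 1]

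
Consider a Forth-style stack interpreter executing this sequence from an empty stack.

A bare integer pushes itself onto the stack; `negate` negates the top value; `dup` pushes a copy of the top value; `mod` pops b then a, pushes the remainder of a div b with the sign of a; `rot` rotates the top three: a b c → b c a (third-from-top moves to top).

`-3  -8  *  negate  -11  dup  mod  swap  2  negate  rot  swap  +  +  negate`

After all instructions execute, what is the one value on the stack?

-3      -3
-8      -3 -8
*       24
negate  -24
-11     -24 -11
dup     -24 -11 -11
mod     -24 0
swap    0 -24
2       0 -24 2
negate  0 -24 -2
rot     -24 -2 0
swap    -24 0 -2
+       -24 -2
+       -26
negate  26

26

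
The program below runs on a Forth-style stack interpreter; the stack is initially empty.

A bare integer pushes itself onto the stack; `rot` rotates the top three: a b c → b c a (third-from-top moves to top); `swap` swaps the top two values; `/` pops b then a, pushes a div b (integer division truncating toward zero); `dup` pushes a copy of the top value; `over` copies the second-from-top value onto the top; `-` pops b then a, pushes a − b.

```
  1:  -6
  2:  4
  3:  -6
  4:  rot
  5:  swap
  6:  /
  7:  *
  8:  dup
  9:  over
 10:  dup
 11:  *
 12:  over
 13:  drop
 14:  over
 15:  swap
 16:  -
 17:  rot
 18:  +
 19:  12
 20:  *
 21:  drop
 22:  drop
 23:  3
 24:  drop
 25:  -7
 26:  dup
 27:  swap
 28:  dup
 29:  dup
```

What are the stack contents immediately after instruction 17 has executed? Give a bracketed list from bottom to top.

-6    -6
4     -6 4
-6    -6 4 -6
rot   4 -6 -6
swap  4 -6 -6
/     4 1
*     4
dup   4 4
over  4 4 4
dup   4 4 4 4
*     4 4 16
over  4 4 16 4
drop  4 4 16
over  4 4 16 4
swap  4 4 4 16
-     4 4 -12
rot   4 -12 4

[4, -12, 4]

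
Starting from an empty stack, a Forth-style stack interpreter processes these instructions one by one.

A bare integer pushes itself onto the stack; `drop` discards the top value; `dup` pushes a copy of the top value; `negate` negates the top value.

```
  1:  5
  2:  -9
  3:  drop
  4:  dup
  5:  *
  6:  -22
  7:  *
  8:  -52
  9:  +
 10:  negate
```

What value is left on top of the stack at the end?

5      : [5]
-9     : [5, -9]
drop   : [5]
dup    : [5, 5]
*      : [25]
-22    : [25, -22]
*      : [-550]
-52    : [-550, -52]
+      : [-602]
negate : [602]

602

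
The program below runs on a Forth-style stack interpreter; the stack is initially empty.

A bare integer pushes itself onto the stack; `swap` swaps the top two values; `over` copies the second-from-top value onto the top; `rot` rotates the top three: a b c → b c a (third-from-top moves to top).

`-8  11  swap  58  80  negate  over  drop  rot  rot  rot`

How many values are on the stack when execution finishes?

-8      -8
11      -8 11
swap    11 -8
58      11 -8 58
80      11 -8 58 80
negate  11 -8 58 -80
over    11 -8 58 -80 58
drop    11 -8 58 -80
rot     11 58 -80 -8
rot     11 -80 -8 58
rot     11 -8 58 -80

4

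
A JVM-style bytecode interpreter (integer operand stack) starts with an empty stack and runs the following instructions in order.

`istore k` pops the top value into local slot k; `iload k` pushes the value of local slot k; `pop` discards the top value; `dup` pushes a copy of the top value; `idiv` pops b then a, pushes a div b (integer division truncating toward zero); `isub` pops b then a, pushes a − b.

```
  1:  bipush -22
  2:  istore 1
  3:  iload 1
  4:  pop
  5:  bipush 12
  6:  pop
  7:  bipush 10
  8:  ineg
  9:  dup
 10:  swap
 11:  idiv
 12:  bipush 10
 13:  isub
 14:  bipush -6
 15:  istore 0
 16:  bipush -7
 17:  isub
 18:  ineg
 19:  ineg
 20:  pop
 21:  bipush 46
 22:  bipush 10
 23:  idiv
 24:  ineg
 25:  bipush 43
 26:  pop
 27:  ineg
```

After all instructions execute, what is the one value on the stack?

4

bipush -22 → [-22]
istore 1   → []
iload 1    → [-22]
pop        → []
bipush 12  → [12]
pop        → []
bipush 10  → [10]
ineg       → [-10]
dup        → [-10, -10]
swap       → [-10, -10]
idiv       → [1]
bipush 10  → [1, 10]
isub       → [-9]
bipush -6  → [-9, -6]
istore 0   → [-9]
bipush -7  → [-9, -7]
isub       → [-2]
ineg       → [2]
ineg       → [-2]
pop        → []
bipush 46  → [46]
bipush 10  → [46, 10]
idiv       → [4]
ineg       → [-4]
bipush 43  → [-4, 43]
pop        → [-4]
ineg       → [4]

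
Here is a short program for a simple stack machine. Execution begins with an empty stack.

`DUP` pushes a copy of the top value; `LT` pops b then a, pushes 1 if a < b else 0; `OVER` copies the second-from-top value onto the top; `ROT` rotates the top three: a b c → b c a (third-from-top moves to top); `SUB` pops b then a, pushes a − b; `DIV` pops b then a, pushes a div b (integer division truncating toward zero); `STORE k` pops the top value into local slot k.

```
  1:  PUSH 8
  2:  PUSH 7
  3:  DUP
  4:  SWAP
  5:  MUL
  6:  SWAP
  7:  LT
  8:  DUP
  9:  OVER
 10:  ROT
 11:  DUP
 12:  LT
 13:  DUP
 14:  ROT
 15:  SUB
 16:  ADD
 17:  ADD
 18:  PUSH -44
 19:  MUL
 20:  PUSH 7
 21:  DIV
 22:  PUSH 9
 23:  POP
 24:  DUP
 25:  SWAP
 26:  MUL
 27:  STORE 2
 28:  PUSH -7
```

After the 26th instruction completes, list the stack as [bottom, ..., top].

[0]

PUSH 8   : [8]
PUSH 7   : [8, 7]
DUP      : [8, 7, 7]
SWAP     : [8, 7, 7]
MUL      : [8, 49]
SWAP     : [49, 8]
LT       : [0]
DUP      : [0, 0]
OVER     : [0, 0, 0]
ROT      : [0, 0, 0]
DUP      : [0, 0, 0, 0]
LT       : [0, 0, 0]
DUP      : [0, 0, 0, 0]
ROT      : [0, 0, 0, 0]
SUB      : [0, 0, 0]
ADD      : [0, 0]
ADD      : [0]
PUSH -44 : [0, -44]
MUL      : [0]
PUSH 7   : [0, 7]
DIV      : [0]
PUSH 9   : [0, 9]
POP      : [0]
DUP      : [0, 0]
SWAP     : [0, 0]
MUL      : [0]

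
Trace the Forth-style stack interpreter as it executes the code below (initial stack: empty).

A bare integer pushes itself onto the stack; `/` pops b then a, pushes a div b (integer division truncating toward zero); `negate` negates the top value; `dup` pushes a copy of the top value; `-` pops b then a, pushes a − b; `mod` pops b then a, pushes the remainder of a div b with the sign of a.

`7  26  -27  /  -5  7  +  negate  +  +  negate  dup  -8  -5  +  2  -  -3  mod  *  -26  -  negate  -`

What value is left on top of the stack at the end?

21

7      : 7
26     : 7 26
-27    : 7 26 -27
/      : 7 0
-5     : 7 0 -5
7      : 7 0 -5 7
+      : 7 0 2
negate : 7 0 -2
+      : 7 -2
+      : 5
negate : -5
dup    : -5 -5
-8     : -5 -5 -8
-5     : -5 -5 -8 -5
+      : -5 -5 -13
2      : -5 -5 -13 2
-      : -5 -5 -15
-3     : -5 -5 -15 -3
mod    : -5 -5 0
*      : -5 0
-26    : -5 0 -26
-      : -5 26
negate : -5 -26
-      : 21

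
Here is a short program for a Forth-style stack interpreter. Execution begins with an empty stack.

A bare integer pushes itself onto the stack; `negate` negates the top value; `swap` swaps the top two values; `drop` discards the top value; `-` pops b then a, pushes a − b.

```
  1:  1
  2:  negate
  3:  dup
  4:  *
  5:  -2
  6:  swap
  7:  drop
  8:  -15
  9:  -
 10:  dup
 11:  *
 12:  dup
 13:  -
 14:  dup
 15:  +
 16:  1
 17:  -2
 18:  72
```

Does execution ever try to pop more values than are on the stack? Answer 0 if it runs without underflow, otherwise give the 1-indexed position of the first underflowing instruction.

0

1      → 1
negate → -1
dup    → -1 -1
*      → 1
-2     → 1 -2
swap   → -2 1
drop   → -2
-15    → -2 -15
-      → 13
dup    → 13 13
*      → 169
dup    → 169 169
-      → 0
dup    → 0 0
+      → 0
1      → 0 1
-2     → 0 1 -2
72     → 0 1 -2 72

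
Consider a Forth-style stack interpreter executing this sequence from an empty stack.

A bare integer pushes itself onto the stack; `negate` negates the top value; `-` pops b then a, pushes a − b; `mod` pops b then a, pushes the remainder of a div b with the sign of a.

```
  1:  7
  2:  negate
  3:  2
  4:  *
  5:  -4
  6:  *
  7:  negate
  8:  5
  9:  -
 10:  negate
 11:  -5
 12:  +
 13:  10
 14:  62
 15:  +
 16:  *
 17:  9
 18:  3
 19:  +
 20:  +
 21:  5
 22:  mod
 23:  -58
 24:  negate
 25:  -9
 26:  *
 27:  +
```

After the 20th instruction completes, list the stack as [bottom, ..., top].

7      -> 7
negate -> -7
2      -> -7 2
*      -> -14
-4     -> -14 -4
*      -> 56
negate -> -56
5      -> -56 5
-      -> -61
negate -> 61
-5     -> 61 -5
+      -> 56
10     -> 56 10
62     -> 56 10 62
+      -> 56 72
*      -> 4032
9      -> 4032 9
3      -> 4032 9 3
+      -> 4032 12
+      -> 4044

[4044]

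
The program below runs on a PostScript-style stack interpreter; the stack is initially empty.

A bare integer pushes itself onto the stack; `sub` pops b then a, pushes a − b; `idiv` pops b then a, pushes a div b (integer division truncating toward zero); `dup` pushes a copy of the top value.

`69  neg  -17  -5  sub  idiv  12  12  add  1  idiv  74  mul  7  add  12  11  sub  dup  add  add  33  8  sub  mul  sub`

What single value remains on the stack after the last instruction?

69   : [69]
neg  : [-69]
-17  : [-69, -17]
-5   : [-69, -17, -5]
sub  : [-69, -12]
idiv : [5]
12   : [5, 12]
12   : [5, 12, 12]
add  : [5, 24]
1    : [5, 24, 1]
idiv : [5, 24]
74   : [5, 24, 74]
mul  : [5, 1776]
7    : [5, 1776, 7]
add  : [5, 1783]
12   : [5, 1783, 12]
11   : [5, 1783, 12, 11]
sub  : [5, 1783, 1]
dup  : [5, 1783, 1, 1]
add  : [5, 1783, 2]
add  : [5, 1785]
33   : [5, 1785, 33]
8    : [5, 1785, 33, 8]
sub  : [5, 1785, 25]
mul  : [5, 44625]
sub  : [-44620]

-44620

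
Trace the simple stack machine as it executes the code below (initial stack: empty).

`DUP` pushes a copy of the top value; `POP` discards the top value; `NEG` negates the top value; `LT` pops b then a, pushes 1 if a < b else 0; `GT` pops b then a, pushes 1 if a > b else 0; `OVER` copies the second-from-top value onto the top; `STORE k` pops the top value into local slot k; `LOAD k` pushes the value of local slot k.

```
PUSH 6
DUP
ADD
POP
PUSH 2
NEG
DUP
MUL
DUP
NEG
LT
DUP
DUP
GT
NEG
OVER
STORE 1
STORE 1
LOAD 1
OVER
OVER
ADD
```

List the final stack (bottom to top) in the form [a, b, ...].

PUSH 6  → [6]
DUP     → [6, 6]
ADD     → [12]
POP     → []
PUSH 2  → [2]
NEG     → [-2]
DUP     → [-2, -2]
MUL     → [4]
DUP     → [4, 4]
NEG     → [4, -4]
LT      → [0]
DUP     → [0, 0]
DUP     → [0, 0, 0]
GT      → [0, 0]
NEG     → [0, 0]
OVER    → [0, 0, 0]
STORE 1 → [0, 0]
STORE 1 → [0]
LOAD 1  → [0, 0]
OVER    → [0, 0, 0]
OVER    → [0, 0, 0, 0]
ADD     → [0, 0, 0]

[0, 0, 0]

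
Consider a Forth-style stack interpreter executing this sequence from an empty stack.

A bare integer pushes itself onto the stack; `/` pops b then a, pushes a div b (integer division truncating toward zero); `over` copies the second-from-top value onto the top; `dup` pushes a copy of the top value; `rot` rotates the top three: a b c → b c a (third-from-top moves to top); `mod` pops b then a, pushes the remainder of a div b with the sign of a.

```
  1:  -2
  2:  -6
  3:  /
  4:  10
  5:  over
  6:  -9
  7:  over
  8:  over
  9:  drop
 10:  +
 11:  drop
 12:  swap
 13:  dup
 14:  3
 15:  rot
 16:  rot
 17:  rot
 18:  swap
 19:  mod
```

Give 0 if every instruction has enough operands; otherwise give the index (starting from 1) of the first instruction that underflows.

0

-2   : -2
-6   : -2 -6
/    : 0
10   : 0 10
over : 0 10 0
-9   : 0 10 0 -9
over : 0 10 0 -9 0
over : 0 10 0 -9 0 -9
drop : 0 10 0 -9 0
+    : 0 10 0 -9
drop : 0 10 0
swap : 0 0 10
dup  : 0 0 10 10
3    : 0 0 10 10 3
rot  : 0 0 10 3 10
rot  : 0 0 3 10 10
rot  : 0 0 10 10 3
swap : 0 0 10 3 10
mod  : 0 0 10 3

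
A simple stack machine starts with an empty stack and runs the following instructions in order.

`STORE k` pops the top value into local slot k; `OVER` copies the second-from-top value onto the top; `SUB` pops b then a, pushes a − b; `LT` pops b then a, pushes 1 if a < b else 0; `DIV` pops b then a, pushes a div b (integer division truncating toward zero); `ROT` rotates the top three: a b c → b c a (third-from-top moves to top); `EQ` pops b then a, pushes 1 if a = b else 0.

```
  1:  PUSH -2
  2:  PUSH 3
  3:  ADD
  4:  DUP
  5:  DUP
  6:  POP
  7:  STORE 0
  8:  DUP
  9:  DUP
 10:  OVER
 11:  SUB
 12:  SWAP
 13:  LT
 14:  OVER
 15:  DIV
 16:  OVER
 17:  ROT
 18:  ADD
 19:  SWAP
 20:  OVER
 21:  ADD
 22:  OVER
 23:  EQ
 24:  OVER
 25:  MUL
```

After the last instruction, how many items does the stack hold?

2

PUSH -2 → [-2]
PUSH 3  → [-2, 3]
ADD     → [1]
DUP     → [1, 1]
DUP     → [1, 1, 1]
POP     → [1, 1]
STORE 0 → [1]
DUP     → [1, 1]
DUP     → [1, 1, 1]
OVER    → [1, 1, 1, 1]
SUB     → [1, 1, 0]
SWAP    → [1, 0, 1]
LT      → [1, 1]
OVER    → [1, 1, 1]
DIV     → [1, 1]
OVER    → [1, 1, 1]
ROT     → [1, 1, 1]
ADD     → [1, 2]
SWAP    → [2, 1]
OVER    → [2, 1, 2]
ADD     → [2, 3]
OVER    → [2, 3, 2]
EQ      → [2, 0]
OVER    → [2, 0, 2]
MUL     → [2, 0]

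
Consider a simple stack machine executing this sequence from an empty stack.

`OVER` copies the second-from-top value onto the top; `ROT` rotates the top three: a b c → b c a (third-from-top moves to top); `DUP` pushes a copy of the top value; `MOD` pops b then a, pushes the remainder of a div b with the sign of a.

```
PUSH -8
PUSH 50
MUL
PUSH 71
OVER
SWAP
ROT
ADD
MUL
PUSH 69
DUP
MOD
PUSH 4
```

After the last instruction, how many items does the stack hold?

3

PUSH -8 : -8
PUSH 50 : -8 50
MUL     : -400
PUSH 71 : -400 71
OVER    : -400 71 -400
SWAP    : -400 -400 71
ROT     : -400 71 -400
ADD     : -400 -329
MUL     : 131600
PUSH 69 : 131600 69
DUP     : 131600 69 69
MOD     : 131600 0
PUSH 4  : 131600 0 4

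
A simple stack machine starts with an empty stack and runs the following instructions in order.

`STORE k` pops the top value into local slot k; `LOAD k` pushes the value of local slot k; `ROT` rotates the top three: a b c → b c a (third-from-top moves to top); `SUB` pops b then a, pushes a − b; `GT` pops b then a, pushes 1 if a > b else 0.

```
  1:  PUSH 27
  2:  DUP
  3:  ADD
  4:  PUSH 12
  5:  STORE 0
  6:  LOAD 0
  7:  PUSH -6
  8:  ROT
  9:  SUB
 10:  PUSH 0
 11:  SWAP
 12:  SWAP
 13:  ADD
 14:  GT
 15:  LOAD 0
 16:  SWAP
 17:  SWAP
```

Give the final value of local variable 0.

PUSH 27 -> 27
DUP     -> 27 27
ADD     -> 54
PUSH 12 -> 54 12
STORE 0 -> 54
LOAD 0  -> 54 12
PUSH -6 -> 54 12 -6
ROT     -> 12 -6 54
SUB     -> 12 -60
PUSH 0  -> 12 -60 0
SWAP    -> 12 0 -60
SWAP    -> 12 -60 0
ADD     -> 12 -60
GT      -> 1
LOAD 0  -> 1 12
SWAP    -> 12 1
SWAP    -> 1 12

12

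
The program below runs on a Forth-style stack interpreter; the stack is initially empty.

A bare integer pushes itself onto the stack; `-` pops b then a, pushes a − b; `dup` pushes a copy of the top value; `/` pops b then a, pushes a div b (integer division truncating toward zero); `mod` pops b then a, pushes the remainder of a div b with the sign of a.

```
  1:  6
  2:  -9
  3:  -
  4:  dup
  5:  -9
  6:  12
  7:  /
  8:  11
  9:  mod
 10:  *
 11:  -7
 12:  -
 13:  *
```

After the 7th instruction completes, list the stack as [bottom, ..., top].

6   : [6]
-9  : [6, -9]
-   : [15]
dup : [15, 15]
-9  : [15, 15, -9]
12  : [15, 15, -9, 12]
/   : [15, 15, 0]

[15, 15, 0]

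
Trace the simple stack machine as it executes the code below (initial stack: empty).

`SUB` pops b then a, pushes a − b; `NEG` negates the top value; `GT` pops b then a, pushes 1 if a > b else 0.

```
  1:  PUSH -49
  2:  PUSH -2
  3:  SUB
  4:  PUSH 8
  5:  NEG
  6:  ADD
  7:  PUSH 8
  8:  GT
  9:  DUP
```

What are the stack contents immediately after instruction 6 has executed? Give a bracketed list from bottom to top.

[-55]

PUSH -49 → -49
PUSH -2  → -49 -2
SUB      → -47
PUSH 8   → -47 8
NEG      → -47 -8
ADD      → -55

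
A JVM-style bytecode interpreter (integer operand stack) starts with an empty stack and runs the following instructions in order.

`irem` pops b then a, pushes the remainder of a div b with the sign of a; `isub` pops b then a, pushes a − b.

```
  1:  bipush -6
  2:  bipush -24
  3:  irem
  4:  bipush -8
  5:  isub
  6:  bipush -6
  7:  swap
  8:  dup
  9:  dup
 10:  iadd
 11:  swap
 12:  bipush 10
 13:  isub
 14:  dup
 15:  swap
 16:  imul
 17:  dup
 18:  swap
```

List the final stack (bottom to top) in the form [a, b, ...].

[-6, 4, 64, 64]

bipush -6  → -6
bipush -24 → -6 -24
irem       → -6
bipush -8  → -6 -8
isub       → 2
bipush -6  → 2 -6
swap       → -6 2
dup        → -6 2 2
dup        → -6 2 2 2
iadd       → -6 2 4
swap       → -6 4 2
bipush 10  → -6 4 2 10
isub       → -6 4 -8
dup        → -6 4 -8 -8
swap       → -6 4 -8 -8
imul       → -6 4 64
dup        → -6 4 64 64
swap       → -6 4 64 64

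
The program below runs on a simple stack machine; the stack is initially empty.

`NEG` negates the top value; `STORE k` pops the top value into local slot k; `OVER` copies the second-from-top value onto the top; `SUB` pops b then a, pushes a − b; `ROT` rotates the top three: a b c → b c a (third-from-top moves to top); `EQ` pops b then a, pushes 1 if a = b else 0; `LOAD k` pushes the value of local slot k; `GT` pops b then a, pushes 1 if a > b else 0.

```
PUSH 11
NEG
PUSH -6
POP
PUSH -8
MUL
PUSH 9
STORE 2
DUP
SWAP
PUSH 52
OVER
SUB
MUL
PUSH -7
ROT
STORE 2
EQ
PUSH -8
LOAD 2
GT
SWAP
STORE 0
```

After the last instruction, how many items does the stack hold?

PUSH 11 → 11
NEG     → -11
PUSH -6 → -11 -6
POP     → -11
PUSH -8 → -11 -8
MUL     → 88
PUSH 9  → 88 9
STORE 2 → 88
DUP     → 88 88
SWAP    → 88 88
PUSH 52 → 88 88 52
OVER    → 88 88 52 88
SUB     → 88 88 -36
MUL     → 88 -3168
PUSH -7 → 88 -3168 -7
ROT     → -3168 -7 88
STORE 2 → -3168 -7
EQ      → 0
PUSH -8 → 0 -8
LOAD 2  → 0 -8 88
GT      → 0 0
SWAP    → 0 0
STORE 0 → 0

1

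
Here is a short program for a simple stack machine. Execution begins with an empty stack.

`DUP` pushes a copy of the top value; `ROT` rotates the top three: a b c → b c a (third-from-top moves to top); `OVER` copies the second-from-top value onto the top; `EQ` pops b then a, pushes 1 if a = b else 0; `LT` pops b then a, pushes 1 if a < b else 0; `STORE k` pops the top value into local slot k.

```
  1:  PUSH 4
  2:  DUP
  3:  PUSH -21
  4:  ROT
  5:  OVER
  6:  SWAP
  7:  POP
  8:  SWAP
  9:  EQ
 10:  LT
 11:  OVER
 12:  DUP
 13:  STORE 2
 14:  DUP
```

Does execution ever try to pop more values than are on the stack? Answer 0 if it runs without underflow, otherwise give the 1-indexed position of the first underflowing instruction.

PUSH 4    4
DUP       4 4
PUSH -21  4 4 -21
ROT       4 -21 4
OVER      4 -21 4 -21
SWAP      4 -21 -21 4
POP       4 -21 -21
SWAP      4 -21 -21
EQ        4 1
LT        0
OVER  — needs 2 operands, stack has 1 → underflow

11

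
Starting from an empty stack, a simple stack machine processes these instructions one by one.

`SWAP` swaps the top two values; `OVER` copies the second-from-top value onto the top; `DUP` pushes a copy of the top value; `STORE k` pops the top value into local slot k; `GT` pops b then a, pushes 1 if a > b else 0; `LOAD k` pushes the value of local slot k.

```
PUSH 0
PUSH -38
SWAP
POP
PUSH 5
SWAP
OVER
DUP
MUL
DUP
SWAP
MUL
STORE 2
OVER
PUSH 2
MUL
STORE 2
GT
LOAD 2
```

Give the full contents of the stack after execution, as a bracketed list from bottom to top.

PUSH 0   : 0
PUSH -38 : 0 -38
SWAP     : -38 0
POP      : -38
PUSH 5   : -38 5
SWAP     : 5 -38
OVER     : 5 -38 5
DUP      : 5 -38 5 5
MUL      : 5 -38 25
DUP      : 5 -38 25 25
SWAP     : 5 -38 25 25
MUL      : 5 -38 625
STORE 2  : 5 -38
OVER     : 5 -38 5
PUSH 2   : 5 -38 5 2
MUL      : 5 -38 10
STORE 2  : 5 -38
GT       : 1
LOAD 2   : 1 10

[1, 10]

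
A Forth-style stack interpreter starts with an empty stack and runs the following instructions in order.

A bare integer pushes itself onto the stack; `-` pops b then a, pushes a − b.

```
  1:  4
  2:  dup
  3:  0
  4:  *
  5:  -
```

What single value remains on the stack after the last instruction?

4

4   → 4
dup → 4 4
0   → 4 4 0
*   → 4 0
-   → 4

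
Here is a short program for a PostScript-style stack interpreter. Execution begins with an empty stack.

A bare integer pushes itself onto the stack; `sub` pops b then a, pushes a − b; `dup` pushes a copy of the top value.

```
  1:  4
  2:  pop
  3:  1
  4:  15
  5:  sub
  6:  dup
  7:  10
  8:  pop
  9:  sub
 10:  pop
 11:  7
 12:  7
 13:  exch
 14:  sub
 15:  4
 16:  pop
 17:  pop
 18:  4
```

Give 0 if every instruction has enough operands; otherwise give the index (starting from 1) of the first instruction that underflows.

0

4    → 4
pop  → (empty)
1    → 1
15   → 1 15
sub  → -14
dup  → -14 -14
10   → -14 -14 10
pop  → -14 -14
sub  → 0
pop  → (empty)
7    → 7
7    → 7 7
exch → 7 7
sub  → 0
4    → 0 4
pop  → 0
pop  → (empty)
4    → 4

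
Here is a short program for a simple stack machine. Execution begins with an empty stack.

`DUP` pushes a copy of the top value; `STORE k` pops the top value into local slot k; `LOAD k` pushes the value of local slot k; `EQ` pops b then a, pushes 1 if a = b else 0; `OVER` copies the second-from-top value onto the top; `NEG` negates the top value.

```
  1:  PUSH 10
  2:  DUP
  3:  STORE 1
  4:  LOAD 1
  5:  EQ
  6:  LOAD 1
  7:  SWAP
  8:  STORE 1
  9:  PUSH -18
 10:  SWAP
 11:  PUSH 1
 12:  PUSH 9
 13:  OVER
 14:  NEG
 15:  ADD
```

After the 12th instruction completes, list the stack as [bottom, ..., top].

PUSH 10  -> 10
DUP      -> 10 10
STORE 1  -> 10
LOAD 1   -> 10 10
EQ       -> 1
LOAD 1   -> 1 10
SWAP     -> 10 1
STORE 1  -> 10
PUSH -18 -> 10 -18
SWAP     -> -18 10
PUSH 1   -> -18 10 1
PUSH 9   -> -18 10 1 9

[-18, 10, 1, 9]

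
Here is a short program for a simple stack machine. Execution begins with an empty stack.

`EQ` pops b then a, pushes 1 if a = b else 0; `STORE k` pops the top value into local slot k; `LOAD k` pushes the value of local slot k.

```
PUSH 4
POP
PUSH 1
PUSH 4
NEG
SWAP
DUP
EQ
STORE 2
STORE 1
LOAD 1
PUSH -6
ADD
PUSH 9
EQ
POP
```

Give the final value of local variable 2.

PUSH 4  -> [4]
POP     -> []
PUSH 1  -> [1]
PUSH 4  -> [1, 4]
NEG     -> [1, -4]
SWAP    -> [-4, 1]
DUP     -> [-4, 1, 1]
EQ      -> [-4, 1]
STORE 2 -> [-4]
STORE 1 -> []
LOAD 1  -> [-4]
PUSH -6 -> [-4, -6]
ADD     -> [-10]
PUSH 9  -> [-10, 9]
EQ      -> [0]
POP     -> []

1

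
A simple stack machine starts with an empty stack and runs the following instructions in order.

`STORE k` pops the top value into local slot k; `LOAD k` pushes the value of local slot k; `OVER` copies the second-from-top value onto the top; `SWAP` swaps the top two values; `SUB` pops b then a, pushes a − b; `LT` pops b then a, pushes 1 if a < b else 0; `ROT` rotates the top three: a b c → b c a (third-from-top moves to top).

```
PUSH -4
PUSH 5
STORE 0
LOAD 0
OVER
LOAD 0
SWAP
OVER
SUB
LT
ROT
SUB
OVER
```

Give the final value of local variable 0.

PUSH -4 : -4
PUSH 5  : -4 5
STORE 0 : -4
LOAD 0  : -4 5
OVER    : -4 5 -4
LOAD 0  : -4 5 -4 5
SWAP    : -4 5 5 -4
OVER    : -4 5 5 -4 5
SUB     : -4 5 5 -9
LT      : -4 5 0
ROT     : 5 0 -4
SUB     : 5 4
OVER    : 5 4 5

5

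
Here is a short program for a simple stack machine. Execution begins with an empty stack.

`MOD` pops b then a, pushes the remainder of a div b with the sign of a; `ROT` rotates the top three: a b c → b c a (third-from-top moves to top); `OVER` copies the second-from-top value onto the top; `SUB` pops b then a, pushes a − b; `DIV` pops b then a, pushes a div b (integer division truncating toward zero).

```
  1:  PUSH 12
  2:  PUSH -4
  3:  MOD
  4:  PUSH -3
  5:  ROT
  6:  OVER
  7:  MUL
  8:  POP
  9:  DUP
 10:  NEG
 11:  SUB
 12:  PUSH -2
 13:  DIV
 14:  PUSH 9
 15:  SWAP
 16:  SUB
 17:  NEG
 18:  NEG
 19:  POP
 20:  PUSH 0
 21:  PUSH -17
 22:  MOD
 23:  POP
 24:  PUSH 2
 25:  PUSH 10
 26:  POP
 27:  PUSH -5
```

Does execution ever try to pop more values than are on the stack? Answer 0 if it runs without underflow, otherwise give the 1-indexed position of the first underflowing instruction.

PUSH 12 → 12
PUSH -4 → 12 -4
MOD     → 0
PUSH -3 → 0 -3
ROT  — needs 3 operands, stack has 2 → underflow

5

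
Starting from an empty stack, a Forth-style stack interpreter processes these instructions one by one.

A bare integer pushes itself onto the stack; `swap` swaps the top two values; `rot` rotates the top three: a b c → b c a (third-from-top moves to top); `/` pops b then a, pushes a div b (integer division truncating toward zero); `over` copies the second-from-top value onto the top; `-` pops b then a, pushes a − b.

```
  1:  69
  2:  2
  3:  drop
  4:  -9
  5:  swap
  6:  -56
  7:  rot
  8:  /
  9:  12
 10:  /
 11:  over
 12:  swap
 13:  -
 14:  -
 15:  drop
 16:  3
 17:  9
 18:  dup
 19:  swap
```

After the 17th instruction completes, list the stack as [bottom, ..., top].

69   -> [69]
2    -> [69, 2]
drop -> [69]
-9   -> [69, -9]
swap -> [-9, 69]
-56  -> [-9, 69, -56]
rot  -> [69, -56, -9]
/    -> [69, 6]
12   -> [69, 6, 12]
/    -> [69, 0]
over -> [69, 0, 69]
swap -> [69, 69, 0]
-    -> [69, 69]
-    -> [0]
drop -> []
3    -> [3]
9    -> [3, 9]

[3, 9]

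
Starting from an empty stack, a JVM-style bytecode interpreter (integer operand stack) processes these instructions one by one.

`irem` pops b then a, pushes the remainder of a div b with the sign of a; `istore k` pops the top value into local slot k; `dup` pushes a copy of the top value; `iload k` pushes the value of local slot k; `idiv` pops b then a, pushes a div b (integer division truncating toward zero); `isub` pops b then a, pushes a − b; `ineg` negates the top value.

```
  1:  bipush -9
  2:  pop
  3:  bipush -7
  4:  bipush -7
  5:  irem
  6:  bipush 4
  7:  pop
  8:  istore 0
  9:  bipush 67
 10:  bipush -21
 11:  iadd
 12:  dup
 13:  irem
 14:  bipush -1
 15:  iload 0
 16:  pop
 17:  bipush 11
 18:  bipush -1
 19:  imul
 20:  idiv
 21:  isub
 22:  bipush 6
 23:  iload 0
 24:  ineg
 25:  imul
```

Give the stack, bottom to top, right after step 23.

bipush -9  → [-9]
pop        → []
bipush -7  → [-7]
bipush -7  → [-7, -7]
irem       → [0]
bipush 4   → [0, 4]
pop        → [0]
istore 0   → []
bipush 67  → [67]
bipush -21 → [67, -21]
iadd       → [46]
dup        → [46, 46]
irem       → [0]
bipush -1  → [0, -1]
iload 0    → [0, -1, 0]
pop        → [0, -1]
bipush 11  → [0, -1, 11]
bipush -1  → [0, -1, 11, -1]
imul       → [0, -1, -11]
idiv       → [0, 0]
isub       → [0]
bipush 6   → [0, 6]
iload 0    → [0, 6, 0]

[0, 6, 0]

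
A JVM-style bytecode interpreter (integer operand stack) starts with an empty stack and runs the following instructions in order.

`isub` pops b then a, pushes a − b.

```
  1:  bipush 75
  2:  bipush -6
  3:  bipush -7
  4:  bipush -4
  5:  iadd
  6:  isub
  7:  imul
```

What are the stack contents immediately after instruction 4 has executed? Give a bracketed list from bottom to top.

bipush 75 -> [75]
bipush -6 -> [75, -6]
bipush -7 -> [75, -6, -7]
bipush -4 -> [75, -6, -7, -4]

[75, -6, -7, -4]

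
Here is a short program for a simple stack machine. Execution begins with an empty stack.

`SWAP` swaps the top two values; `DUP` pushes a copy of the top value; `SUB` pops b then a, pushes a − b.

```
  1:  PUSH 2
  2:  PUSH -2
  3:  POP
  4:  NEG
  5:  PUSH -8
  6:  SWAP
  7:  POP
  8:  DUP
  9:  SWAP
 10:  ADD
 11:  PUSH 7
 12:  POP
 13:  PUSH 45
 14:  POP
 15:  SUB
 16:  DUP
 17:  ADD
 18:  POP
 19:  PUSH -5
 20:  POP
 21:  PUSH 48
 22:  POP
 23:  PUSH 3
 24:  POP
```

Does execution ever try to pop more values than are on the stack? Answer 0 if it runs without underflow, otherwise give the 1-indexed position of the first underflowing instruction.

PUSH 2  -> 2
PUSH -2 -> 2 -2
POP     -> 2
NEG     -> -2
PUSH -8 -> -2 -8
SWAP    -> -8 -2
POP     -> -8
DUP     -> -8 -8
SWAP    -> -8 -8
ADD     -> -16
PUSH 7  -> -16 7
POP     -> -16
PUSH 45 -> -16 45
POP     -> -16
SUB  — needs 2 operands, stack has 1 → underflow

15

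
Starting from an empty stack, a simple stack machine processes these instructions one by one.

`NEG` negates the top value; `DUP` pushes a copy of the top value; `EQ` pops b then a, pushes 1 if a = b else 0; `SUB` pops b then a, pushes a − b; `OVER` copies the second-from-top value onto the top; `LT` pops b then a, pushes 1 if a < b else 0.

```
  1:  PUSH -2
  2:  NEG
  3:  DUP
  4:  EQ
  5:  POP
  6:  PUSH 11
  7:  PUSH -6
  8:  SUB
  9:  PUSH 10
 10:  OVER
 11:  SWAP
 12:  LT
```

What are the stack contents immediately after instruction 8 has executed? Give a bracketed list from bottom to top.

PUSH -2 -> [-2]
NEG     -> [2]
DUP     -> [2, 2]
EQ      -> [1]
POP     -> []
PUSH 11 -> [11]
PUSH -6 -> [11, -6]
SUB     -> [17]

[17]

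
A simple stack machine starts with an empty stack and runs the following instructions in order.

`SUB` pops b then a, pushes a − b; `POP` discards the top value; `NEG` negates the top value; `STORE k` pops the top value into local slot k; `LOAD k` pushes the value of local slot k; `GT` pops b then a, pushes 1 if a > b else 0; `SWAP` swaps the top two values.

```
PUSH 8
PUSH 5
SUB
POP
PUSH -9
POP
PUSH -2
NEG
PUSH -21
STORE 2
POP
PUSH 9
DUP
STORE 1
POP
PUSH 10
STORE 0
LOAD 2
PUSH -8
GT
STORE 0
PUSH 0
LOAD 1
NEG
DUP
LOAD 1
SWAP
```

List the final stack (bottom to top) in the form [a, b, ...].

[0, -9, 9, -9]

PUSH 8    8
PUSH 5    8 5
SUB       3
POP       (empty)
PUSH -9   -9
POP       (empty)
PUSH -2   -2
NEG       2
PUSH -21  2 -21
STORE 2   2
POP       (empty)
PUSH 9    9
DUP       9 9
STORE 1   9
POP       (empty)
PUSH 10   10
STORE 0   (empty)
LOAD 2    -21
PUSH -8   -21 -8
GT        0
STORE 0   (empty)
PUSH 0    0
LOAD 1    0 9
NEG       0 -9
DUP       0 -9 -9
LOAD 1    0 -9 -9 9
SWAP      0 -9 9 -9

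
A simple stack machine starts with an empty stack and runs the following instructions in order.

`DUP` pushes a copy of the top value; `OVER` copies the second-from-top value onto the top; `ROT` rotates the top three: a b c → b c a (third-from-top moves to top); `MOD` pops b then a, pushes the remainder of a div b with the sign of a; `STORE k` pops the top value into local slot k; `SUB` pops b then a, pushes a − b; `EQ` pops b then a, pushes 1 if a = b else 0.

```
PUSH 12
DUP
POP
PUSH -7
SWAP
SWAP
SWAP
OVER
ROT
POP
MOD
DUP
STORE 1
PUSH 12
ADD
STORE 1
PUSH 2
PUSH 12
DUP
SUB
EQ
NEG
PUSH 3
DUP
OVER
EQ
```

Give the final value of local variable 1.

17

PUSH 12  [12]
DUP      [12, 12]
POP      [12]
PUSH -7  [12, -7]
SWAP     [-7, 12]
SWAP     [12, -7]
SWAP     [-7, 12]
OVER     [-7, 12, -7]
ROT      [12, -7, -7]
POP      [12, -7]
MOD      [5]
DUP      [5, 5]
STORE 1  [5]
PUSH 12  [5, 12]
ADD      [17]
STORE 1  []
PUSH 2   [2]
PUSH 12  [2, 12]
DUP      [2, 12, 12]
SUB      [2, 0]
EQ       [0]
NEG      [0]
PUSH 3   [0, 3]
DUP      [0, 3, 3]
OVER     [0, 3, 3, 3]
EQ       [0, 3, 1]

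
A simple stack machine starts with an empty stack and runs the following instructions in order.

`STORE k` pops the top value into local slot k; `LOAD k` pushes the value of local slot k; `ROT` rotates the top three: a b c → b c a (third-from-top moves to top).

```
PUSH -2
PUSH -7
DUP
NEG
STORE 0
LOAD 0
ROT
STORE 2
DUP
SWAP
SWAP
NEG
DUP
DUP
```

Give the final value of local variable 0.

PUSH -2  -2
PUSH -7  -2 -7
DUP      -2 -7 -7
NEG      -2 -7 7
STORE 0  -2 -7
LOAD 0   -2 -7 7
ROT      -7 7 -2
STORE 2  -7 7
DUP      -7 7 7
SWAP     -7 7 7
SWAP     -7 7 7
NEG      -7 7 -7
DUP      -7 7 -7 -7
DUP      -7 7 -7 -7 -7

7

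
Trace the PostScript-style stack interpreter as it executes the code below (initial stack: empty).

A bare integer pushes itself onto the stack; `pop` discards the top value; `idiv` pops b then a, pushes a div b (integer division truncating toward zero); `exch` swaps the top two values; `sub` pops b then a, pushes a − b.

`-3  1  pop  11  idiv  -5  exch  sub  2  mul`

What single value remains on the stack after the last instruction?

-3   : -3
1    : -3 1
pop  : -3
11   : -3 11
idiv : 0
-5   : 0 -5
exch : -5 0
sub  : -5
2    : -5 2
mul  : -10

-10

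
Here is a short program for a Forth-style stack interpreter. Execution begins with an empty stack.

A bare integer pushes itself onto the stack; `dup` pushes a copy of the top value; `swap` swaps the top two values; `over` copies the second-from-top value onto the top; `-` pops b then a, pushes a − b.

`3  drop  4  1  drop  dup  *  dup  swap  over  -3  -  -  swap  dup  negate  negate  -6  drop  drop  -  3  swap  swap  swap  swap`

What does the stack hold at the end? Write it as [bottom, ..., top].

3      → [3]
drop   → []
4      → [4]
1      → [4, 1]
drop   → [4]
dup    → [4, 4]
*      → [16]
dup    → [16, 16]
swap   → [16, 16]
over   → [16, 16, 16]
-3     → [16, 16, 16, -3]
-      → [16, 16, 19]
-      → [16, -3]
swap   → [-3, 16]
dup    → [-3, 16, 16]
negate → [-3, 16, -16]
negate → [-3, 16, 16]
-6     → [-3, 16, 16, -6]
drop   → [-3, 16, 16]
drop   → [-3, 16]
-      → [-19]
3      → [-19, 3]
swap   → [3, -19]
swap   → [-19, 3]
swap   → [3, -19]
swap   → [-19, 3]

[-19, 3]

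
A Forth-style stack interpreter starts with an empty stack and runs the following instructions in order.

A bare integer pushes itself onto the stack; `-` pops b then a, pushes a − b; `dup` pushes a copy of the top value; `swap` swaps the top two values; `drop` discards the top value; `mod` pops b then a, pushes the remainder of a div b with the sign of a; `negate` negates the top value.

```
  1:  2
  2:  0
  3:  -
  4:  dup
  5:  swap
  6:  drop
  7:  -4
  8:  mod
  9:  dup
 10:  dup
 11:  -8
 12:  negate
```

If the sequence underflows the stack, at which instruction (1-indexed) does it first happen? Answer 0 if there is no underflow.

0

2      : [2]
0      : [2, 0]
-      : [2]
dup    : [2, 2]
swap   : [2, 2]
drop   : [2]
-4     : [2, -4]
mod    : [2]
dup    : [2, 2]
dup    : [2, 2, 2]
-8     : [2, 2, 2, -8]
negate : [2, 2, 2, 8]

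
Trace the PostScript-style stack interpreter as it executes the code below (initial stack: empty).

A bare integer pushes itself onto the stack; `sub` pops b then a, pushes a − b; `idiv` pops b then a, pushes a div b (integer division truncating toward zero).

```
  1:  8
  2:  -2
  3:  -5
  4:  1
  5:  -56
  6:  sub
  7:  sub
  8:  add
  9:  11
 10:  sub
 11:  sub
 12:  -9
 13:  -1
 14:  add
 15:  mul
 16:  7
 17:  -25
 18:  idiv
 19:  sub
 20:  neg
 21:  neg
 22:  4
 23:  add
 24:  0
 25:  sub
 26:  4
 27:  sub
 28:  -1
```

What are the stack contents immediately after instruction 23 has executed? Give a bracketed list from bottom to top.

[-826]

8    : 8
-2   : 8 -2
-5   : 8 -2 -5
1    : 8 -2 -5 1
-56  : 8 -2 -5 1 -56
sub  : 8 -2 -5 57
sub  : 8 -2 -62
add  : 8 -64
11   : 8 -64 11
sub  : 8 -75
sub  : 83
-9   : 83 -9
-1   : 83 -9 -1
add  : 83 -10
mul  : -830
7    : -830 7
-25  : -830 7 -25
idiv : -830 0
sub  : -830
neg  : 830
neg  : -830
4    : -830 4
add  : -826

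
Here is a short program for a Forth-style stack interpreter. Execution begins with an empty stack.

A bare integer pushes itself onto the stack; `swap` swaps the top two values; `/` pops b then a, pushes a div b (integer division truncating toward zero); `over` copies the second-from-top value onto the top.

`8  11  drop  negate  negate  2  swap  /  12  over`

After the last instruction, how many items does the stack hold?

3

8      → 8
11     → 8 11
drop   → 8
negate → -8
negate → 8
2      → 8 2
swap   → 2 8
/      → 0
12     → 0 12
over   → 0 12 0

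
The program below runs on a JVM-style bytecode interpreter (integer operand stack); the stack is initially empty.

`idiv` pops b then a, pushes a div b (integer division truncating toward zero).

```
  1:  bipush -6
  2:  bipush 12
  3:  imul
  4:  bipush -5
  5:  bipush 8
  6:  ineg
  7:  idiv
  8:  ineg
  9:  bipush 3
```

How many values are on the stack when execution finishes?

3

bipush -6 : -6
bipush 12 : -6 12
imul      : -72
bipush -5 : -72 -5
bipush 8  : -72 -5 8
ineg      : -72 -5 -8
idiv      : -72 0
ineg      : -72 0
bipush 3  : -72 0 3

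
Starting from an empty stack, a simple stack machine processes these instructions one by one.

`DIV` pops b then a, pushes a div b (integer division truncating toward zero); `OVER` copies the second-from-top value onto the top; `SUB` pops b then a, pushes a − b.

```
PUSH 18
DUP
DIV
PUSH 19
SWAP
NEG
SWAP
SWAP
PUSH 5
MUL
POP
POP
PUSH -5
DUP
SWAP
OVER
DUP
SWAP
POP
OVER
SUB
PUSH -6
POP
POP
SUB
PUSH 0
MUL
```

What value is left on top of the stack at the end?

0

PUSH 18  18
DUP      18 18
DIV      1
PUSH 19  1 19
SWAP     19 1
NEG      19 -1
SWAP     -1 19
SWAP     19 -1
PUSH 5   19 -1 5
MUL      19 -5
POP      19
POP      (empty)
PUSH -5  -5
DUP      -5 -5
SWAP     -5 -5
OVER     -5 -5 -5
DUP      -5 -5 -5 -5
SWAP     -5 -5 -5 -5
POP      -5 -5 -5
OVER     -5 -5 -5 -5
SUB      -5 -5 0
PUSH -6  -5 -5 0 -6
POP      -5 -5 0
POP      -5 -5
SUB      0
PUSH 0   0 0
MUL      0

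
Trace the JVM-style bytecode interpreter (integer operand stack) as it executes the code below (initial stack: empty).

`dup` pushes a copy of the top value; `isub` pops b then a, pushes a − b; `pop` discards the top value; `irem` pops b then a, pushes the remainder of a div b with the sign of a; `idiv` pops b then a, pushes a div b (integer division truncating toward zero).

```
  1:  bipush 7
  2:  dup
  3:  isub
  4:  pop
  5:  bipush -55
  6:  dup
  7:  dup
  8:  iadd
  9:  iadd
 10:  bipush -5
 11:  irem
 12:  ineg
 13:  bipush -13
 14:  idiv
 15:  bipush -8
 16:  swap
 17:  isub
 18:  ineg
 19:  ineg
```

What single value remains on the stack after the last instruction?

-8

bipush 7   : [7]
dup        : [7, 7]
isub       : [0]
pop        : []
bipush -55 : [-55]
dup        : [-55, -55]
dup        : [-55, -55, -55]
iadd       : [-55, -110]
iadd       : [-165]
bipush -5  : [-165, -5]
irem       : [0]
ineg       : [0]
bipush -13 : [0, -13]
idiv       : [0]
bipush -8  : [0, -8]
swap       : [-8, 0]
isub       : [-8]
ineg       : [8]
ineg       : [-8]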